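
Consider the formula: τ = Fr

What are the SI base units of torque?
Units of each symbol in τ = Fr:
  F (force): kg·m/s²
  r (lever arm): m

Multiplying the contributions: [kg·m/s²] · [m]
Adding exponents of each base unit: kg: 1, m: 2, s: -2
SI base units of torque: kg·m²/s²

Answer: kg·m²/s²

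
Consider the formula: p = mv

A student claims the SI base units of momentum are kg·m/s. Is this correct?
Units of each symbol in p = mv:
  m (mass): kg
  v (velocity): m/s

Multiplying the contributions: [kg] · [m/s]
Adding exponents of each base unit: kg: 1, m: 1, s: -1
SI base units of momentum: kg·m/s

The claimed units kg·m/s match the derived units, so the claim is correct.

Answer: Yes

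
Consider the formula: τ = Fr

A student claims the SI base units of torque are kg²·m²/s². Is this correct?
Units of each symbol in τ = Fr:
  F (force): kg·m/s²
  r (lever arm): m

Multiplying the contributions: [kg·m/s²] · [m]
Adding exponents of each base unit: kg: 1, m: 2, s: -2
SI base units of torque: kg·m²/s²

The claimed units kg²·m²/s² (exponents kg: 2, m: 2, s: -2) do not match the derived units kg·m²/s² (exponents kg: 1, m: 2, s: -2), so the claim is incorrect.

Answer: No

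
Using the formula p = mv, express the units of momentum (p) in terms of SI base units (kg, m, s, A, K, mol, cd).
Units of each symbol in p = mv:
  m (mass): kg
  v (velocity): m/s

Multiplying the contributions: [kg] · [m/s]
Adding exponents of each base unit: kg: 1, m: 1, s: -1
SI base units of momentum: kg·m/s

Answer: kg·m/s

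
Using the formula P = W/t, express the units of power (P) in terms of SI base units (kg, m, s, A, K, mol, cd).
Units of each symbol in P = W/t:
  W (work): kg·m²/s²
  t (time): s  → in the denominator, contributes 1/s

Multiplying the contributions: [kg·m²/s²] · [1/s]
Adding exponents of each base unit: kg: 1, m: 2, s: -3
SI base units of power: kg·m²/s³

Answer: kg·m²/s³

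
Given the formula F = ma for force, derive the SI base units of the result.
Units of each symbol in F = ma:
  m (mass): kg
  a (acceleration): m/s²

Multiplying the contributions: [kg] · [m/s²]
Adding exponents of each base unit: kg: 1, m: 1, s: -2
SI base units of force: kg·m/s²

Answer: kg·m/s²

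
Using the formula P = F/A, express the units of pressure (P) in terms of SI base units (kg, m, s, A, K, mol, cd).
Units of each symbol in P = F/A:
  F (force): kg·m/s²
  A (area): m²  → in the denominator, contributes 1/m²

Multiplying the contributions: [kg·m/s²] · [1/m²]
Adding exponents of each base unit: kg: 1, m: -1, s: -2
SI base units of pressure: kg/(m·s²)

Answer: kg/(m·s²)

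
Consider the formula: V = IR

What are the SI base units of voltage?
Units of each symbol in V = IR:
  I (current): A
  R (resistance, in ohms): kg·m²/(s³·A²)

Multiplying the contributions: [A] · [kg·m²/(s³·A²)]
Adding exponents of each base unit: kg: 1, m: 2, s: -3, A: -1
SI base units of voltage: kg·m²/(s³·A)

Answer: kg·m²/(s³·A)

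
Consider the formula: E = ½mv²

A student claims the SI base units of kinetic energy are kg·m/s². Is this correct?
Units of each symbol in E = ½mv²:
  m (mass): kg
  v (speed): m/s  → to the power 2, contributes m²/s²
  The factor ½ is dimensionless.

Multiplying the contributions: [kg] · [m²/s²]
Adding exponents of each base unit: kg: 1, m: 2, s: -2
SI base units of kinetic energy: kg·m²/s²

The claimed units kg·m/s² (exponents kg: 1, m: 1, s: -2) do not match the derived units kg·m²/s² (exponents kg: 1, m: 2, s: -2), so the claim is incorrect.

Answer: No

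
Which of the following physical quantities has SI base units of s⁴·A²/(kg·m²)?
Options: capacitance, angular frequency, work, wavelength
Checking the SI base units of each option:
  capacitance (C = Q/V): s⁴·A²/(kg·m²)  ✓ matches
  angular frequency (ω = 2πf): 1/s  ✗
  work (W = Fd): kg·m²/s²  ✗
  wavelength (λ = v/f): m  ✗

Only capacitance has units s⁴·A²/(kg·m²).

Answer: capacitance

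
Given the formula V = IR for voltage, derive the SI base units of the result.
Units of each symbol in V = IR:
  I (current): A
  R (resistance, in ohms): kg·m²/(s³·A²)

Multiplying the contributions: [A] · [kg·m²/(s³·A²)]
Adding exponents of each base unit: kg: 1, m: 2, s: -3, A: -1
SI base units of voltage: kg·m²/(s³·A)

Answer: kg·m²/(s³·A)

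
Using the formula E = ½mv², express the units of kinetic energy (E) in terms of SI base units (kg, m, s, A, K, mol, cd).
Units of each symbol in E = ½mv²:
  m (mass): kg
  v (speed): m/s  → to the power 2, contributes m²/s²
  The factor ½ is dimensionless.

Multiplying the contributions: [kg] · [m²/s²]
Adding exponents of each base unit: kg: 1, m: 2, s: -2
SI base units of kinetic energy: kg·m²/s²

Answer: kg·m²/s²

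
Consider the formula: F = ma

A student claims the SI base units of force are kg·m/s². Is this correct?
Units of each symbol in F = ma:
  m (mass): kg
  a (acceleration): m/s²

Multiplying the contributions: [kg] · [m/s²]
Adding exponents of each base unit: kg: 1, m: 1, s: -2
SI base units of force: kg·m/s²

The claimed units kg·m/s² match the derived units, so the claim is correct.

Answer: Yes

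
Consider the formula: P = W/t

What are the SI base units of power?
Units of each symbol in P = W/t:
  W (work): kg·m²/s²
  t (time): s  → in the denominator, contributes 1/s

Multiplying the contributions: [kg·m²/s²] · [1/s]
Adding exponents of each base unit: kg: 1, m: 2, s: -3
SI base units of power: kg·m²/s³

Answer: kg·m²/s³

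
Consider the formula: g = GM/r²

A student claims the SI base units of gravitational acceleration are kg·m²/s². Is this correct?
Units of each symbol in g = GM/r²:
  G (gravitational constant): m³/(kg·s²)
  M (mass): kg
  r (distance): m  → to the power 2 in the denominator, contributes 1/m²

Multiplying the contributions: [m³/(kg·s²)] · [kg] · [1/m²]
Adding exponents of each base unit: m: 1, s: -2
SI base units of gravitational acceleration: m/s²

The claimed units kg·m²/s² (exponents kg: 1, m: 2, s: -2) do not match the derived units m/s² (exponents m: 1, s: -2), so the claim is incorrect.

Answer: No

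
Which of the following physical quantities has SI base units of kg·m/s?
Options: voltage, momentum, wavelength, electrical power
Checking the SI base units of each option:
  voltage (V = IR): kg·m²/(s³·A)  ✗
  momentum (p = mv): kg·m/s  ✓ matches
  wavelength (λ = v/f): m  ✗
  electrical power (P = IV): kg·m²/s³  ✗

Only momentum has units kg·m/s.

Answer: momentum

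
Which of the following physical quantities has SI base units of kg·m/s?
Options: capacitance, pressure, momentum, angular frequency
Checking the SI base units of each option:
  capacitance (C = Q/V): s⁴·A²/(kg·m²)  ✗
  pressure (P = F/A): kg/(m·s²)  ✗
  momentum (p = mv): kg·m/s  ✓ matches
  angular frequency (ω = 2πf): 1/s  ✗

Only momentum has units kg·m/s.

Answer: momentum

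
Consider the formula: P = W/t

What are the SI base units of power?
Units of each symbol in P = W/t:
  W (work): kg·m²/s²
  t (time): s  → in the denominator, contributes 1/s

Multiplying the contributions: [kg·m²/s²] · [1/s]
Adding exponents of each base unit: kg: 1, m: 2, s: -3
SI base units of power: kg·m²/s³

Answer: kg·m²/s³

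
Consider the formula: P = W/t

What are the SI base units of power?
Units of each symbol in P = W/t:
  W (work): kg·m²/s²
  t (time): s  → in the denominator, contributes 1/s

Multiplying the contributions: [kg·m²/s²] · [1/s]
Adding exponents of each base unit: kg: 1, m: 2, s: -3
SI base units of power: kg·m²/s³

Answer: kg·m²/s³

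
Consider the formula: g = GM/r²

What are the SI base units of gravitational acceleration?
Units of each symbol in g = GM/r²:
  G (gravitational constant): m³/(kg·s²)
  M (mass): kg
  r (distance): m  → to the power 2 in the denominator, contributes 1/m²

Multiplying the contributions: [m³/(kg·s²)] · [kg] · [1/m²]
Adding exponents of each base unit: m: 1, s: -2
SI base units of gravitational acceleration: m/s²

Answer: m/s²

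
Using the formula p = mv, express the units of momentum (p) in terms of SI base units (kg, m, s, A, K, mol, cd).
Units of each symbol in p = mv:
  m (mass): kg
  v (velocity): m/s

Multiplying the contributions: [kg] · [m/s]
Adding exponents of each base unit: kg: 1, m: 1, s: -1
SI base units of momentum: kg·m/s

Answer: kg·m/s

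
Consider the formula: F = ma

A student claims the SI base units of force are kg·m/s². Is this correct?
Units of each symbol in F = ma:
  m (mass): kg
  a (acceleration): m/s²

Multiplying the contributions: [kg] · [m/s²]
Adding exponents of each base unit: kg: 1, m: 1, s: -2
SI base units of force: kg·m/s²

The claimed units kg·m/s² match the derived units, so the claim is correct.

Answer: Yes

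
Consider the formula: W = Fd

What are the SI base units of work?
Units of each symbol in W = Fd:
  F (force): kg·m/s²
  d (displacement): m

Multiplying the contributions: [kg·m/s²] · [m]
Adding exponents of each base unit: kg: 1, m: 2, s: -2
SI base units of work: kg·m²/s²

Answer: kg·m²/s²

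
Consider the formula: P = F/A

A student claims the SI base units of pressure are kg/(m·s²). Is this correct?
Units of each symbol in P = F/A:
  F (force): kg·m/s²
  A (area): m²  → in the denominator, contributes 1/m²

Multiplying the contributions: [kg·m/s²] · [1/m²]
Adding exponents of each base unit: kg: 1, m: -1, s: -2
SI base units of pressure: kg/(m·s²)

The claimed units kg/(m·s²) match the derived units, so the claim is correct.

Answer: Yes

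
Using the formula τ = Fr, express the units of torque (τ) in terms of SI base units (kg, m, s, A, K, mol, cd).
Units of each symbol in τ = Fr:
  F (force): kg·m/s²
  r (lever arm): m

Multiplying the contributions: [kg·m/s²] · [m]
Adding exponents of each base unit: kg: 1, m: 2, s: -2
SI base units of torque: kg·m²/s²

Answer: kg·m²/s²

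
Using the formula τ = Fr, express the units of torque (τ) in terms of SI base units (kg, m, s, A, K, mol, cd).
Units of each symbol in τ = Fr:
  F (force): kg·m/s²
  r (lever arm): m

Multiplying the contributions: [kg·m/s²] · [m]
Adding exponents of each base unit: kg: 1, m: 2, s: -2
SI base units of torque: kg·m²/s²

Answer: kg·m²/s²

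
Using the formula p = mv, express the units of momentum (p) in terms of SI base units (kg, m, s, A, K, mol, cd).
Units of each symbol in p = mv:
  m (mass): kg
  v (velocity): m/s

Multiplying the contributions: [kg] · [m/s]
Adding exponents of each base unit: kg: 1, m: 1, s: -1
SI base units of momentum: kg·m/s

Answer: kg·m/s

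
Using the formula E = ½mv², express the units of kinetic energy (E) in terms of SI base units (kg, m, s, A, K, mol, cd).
Units of each symbol in E = ½mv²:
  m (mass): kg
  v (speed): m/s  → to the power 2, contributes m²/s²
  The factor ½ is dimensionless.

Multiplying the contributions: [kg] · [m²/s²]
Adding exponents of each base unit: kg: 1, m: 2, s: -2
SI base units of kinetic energy: kg·m²/s²

Answer: kg·m²/s²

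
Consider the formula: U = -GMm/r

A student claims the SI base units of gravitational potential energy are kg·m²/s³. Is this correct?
Units of each symbol in U = -GMm/r:
  G (gravitational constant): m³/(kg·s²)
  M (mass): kg
  m (mass): kg
  r (distance): m  → in the denominator, contributes 1/m
  The minus sign does not affect the units.

Multiplying the contributions: [m³/(kg·s²)] · [kg] · [kg] · [1/m]
Adding exponents of each base unit: kg: 1, m: 2, s: -2
SI base units of gravitational potential energy: kg·m²/s²

The claimed units kg·m²/s³ (exponents kg: 1, m: 2, s: -3) do not match the derived units kg·m²/s² (exponents kg: 1, m: 2, s: -2), so the claim is incorrect.

Answer: No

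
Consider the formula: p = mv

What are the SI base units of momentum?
Units of each symbol in p = mv:
  m (mass): kg
  v (velocity): m/s

Multiplying the contributions: [kg] · [m/s]
Adding exponents of each base unit: kg: 1, m: 1, s: -1
SI base units of momentum: kg·m/s

Answer: kg·m/s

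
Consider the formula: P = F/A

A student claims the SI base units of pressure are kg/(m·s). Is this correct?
Units of each symbol in P = F/A:
  F (force): kg·m/s²
  A (area): m²  → in the denominator, contributes 1/m²

Multiplying the contributions: [kg·m/s²] · [1/m²]
Adding exponents of each base unit: kg: 1, m: -1, s: -2
SI base units of pressure: kg/(m·s²)

The claimed units kg/(m·s) (exponents kg: 1, m: -1, s: -1) do not match the derived units kg/(m·s²) (exponents kg: 1, m: -1, s: -2), so the claim is incorrect.

Answer: No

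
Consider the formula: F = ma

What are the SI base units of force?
Units of each symbol in F = ma:
  m (mass): kg
  a (acceleration): m/s²

Multiplying the contributions: [kg] · [m/s²]
Adding exponents of each base unit: kg: 1, m: 1, s: -2
SI base units of force: kg·m/s²

Answer: kg·m/s²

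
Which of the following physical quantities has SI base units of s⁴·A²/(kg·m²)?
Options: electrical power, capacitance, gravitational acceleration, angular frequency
Checking the SI base units of each option:
  electrical power (P = IV): kg·m²/s³  ✗
  capacitance (C = Q/V): s⁴·A²/(kg·m²)  ✓ matches
  gravitational acceleration (g = GM/r²): m/s²  ✗
  angular frequency (ω = 2πf): 1/s  ✗

Only capacitance has units s⁴·A²/(kg·m²).

Answer: capacitance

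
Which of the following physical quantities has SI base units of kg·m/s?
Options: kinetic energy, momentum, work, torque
Checking the SI base units of each option:
  kinetic energy (E = ½mv²): kg·m²/s²  ✗
  momentum (p = mv): kg·m/s  ✓ matches
  work (W = Fd): kg·m²/s²  ✗
  torque (τ = Fr): kg·m²/s²  ✗

Only momentum has units kg·m/s.

Answer: momentum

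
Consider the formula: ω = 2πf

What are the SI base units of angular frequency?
Units of each symbol in ω = 2πf:
  f (frequency): 1/s
  The factor 2π is dimensionless.

Multiplying the contributions: [1/s]
Adding exponents of each base unit: s: -1
SI base units of angular frequency: 1/s

Answer: 1/s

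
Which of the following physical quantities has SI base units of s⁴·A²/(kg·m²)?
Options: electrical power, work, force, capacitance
Checking the SI base units of each option:
  electrical power (P = IV): kg·m²/s³  ✗
  work (W = Fd): kg·m²/s²  ✗
  force (F = ma): kg·m/s²  ✗
  capacitance (C = Q/V): s⁴·A²/(kg·m²)  ✓ matches

Only capacitance has units s⁴·A²/(kg·m²).

Answer: capacitance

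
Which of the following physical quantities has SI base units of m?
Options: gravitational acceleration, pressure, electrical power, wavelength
Checking the SI base units of each option:
  gravitational acceleration (g = GM/r²): m/s²  ✗
  pressure (P = F/A): kg/(m·s²)  ✗
  electrical power (P = IV): kg·m²/s³  ✗
  wavelength (λ = v/f): m  ✓ matches

Only wavelength has units m.

Answer: wavelength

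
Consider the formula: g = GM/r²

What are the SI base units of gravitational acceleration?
Units of each symbol in g = GM/r²:
  G (gravitational constant): m³/(kg·s²)
  M (mass): kg
  r (distance): m  → to the power 2 in the denominator, contributes 1/m²

Multiplying the contributions: [m³/(kg·s²)] · [kg] · [1/m²]
Adding exponents of each base unit: m: 1, s: -2
SI base units of gravitational acceleration: m/s²

Answer: m/s²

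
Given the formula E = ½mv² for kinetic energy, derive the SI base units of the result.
Units of each symbol in E = ½mv²:
  m (mass): kg
  v (speed): m/s  → to the power 2, contributes m²/s²
  The factor ½ is dimensionless.

Multiplying the contributions: [kg] · [m²/s²]
Adding exponents of each base unit: kg: 1, m: 2, s: -2
SI base units of kinetic energy: kg·m²/s²

Answer: kg·m²/s²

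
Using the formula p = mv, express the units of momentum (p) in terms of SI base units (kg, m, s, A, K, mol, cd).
Units of each symbol in p = mv:
  m (mass): kg
  v (velocity): m/s

Multiplying the contributions: [kg] · [m/s]
Adding exponents of each base unit: kg: 1, m: 1, s: -1
SI base units of momentum: kg·m/s

Answer: kg·m/s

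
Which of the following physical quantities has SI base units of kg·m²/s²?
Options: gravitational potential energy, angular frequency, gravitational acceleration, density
Checking the SI base units of each option:
  gravitational potential energy (U = -GMm/r): kg·m²/s²  ✓ matches
  angular frequency (ω = 2πf): 1/s  ✗
  gravitational acceleration (g = GM/r²): m/s²  ✗
  density (ρ = m/V): kg/m³  ✗

Only gravitational potential energy has units kg·m²/s².

Answer: gravitational potential energy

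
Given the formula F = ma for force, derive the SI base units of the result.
Units of each symbol in F = ma:
  m (mass): kg
  a (acceleration): m/s²

Multiplying the contributions: [kg] · [m/s²]
Adding exponents of each base unit: kg: 1, m: 1, s: -2
SI base units of force: kg·m/s²

Answer: kg·m/s²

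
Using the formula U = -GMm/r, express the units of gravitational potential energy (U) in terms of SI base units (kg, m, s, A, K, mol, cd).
Units of each symbol in U = -GMm/r:
  G (gravitational constant): m³/(kg·s²)
  M (mass): kg
  m (mass): kg
  r (distance): m  → in the denominator, contributes 1/m
  The minus sign does not affect the units.

Multiplying the contributions: [m³/(kg·s²)] · [kg] · [kg] · [1/m]
Adding exponents of each base unit: kg: 1, m: 2, s: -2
SI base units of gravitational potential energy: kg·m²/s²

Answer: kg·m²/s²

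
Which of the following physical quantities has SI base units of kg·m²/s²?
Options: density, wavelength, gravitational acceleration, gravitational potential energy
Checking the SI base units of each option:
  density (ρ = m/V): kg/m³  ✗
  wavelength (λ = v/f): m  ✗
  gravitational acceleration (g = GM/r²): m/s²  ✗
  gravitational potential energy (U = -GMm/r): kg·m²/s²  ✓ matches

Only gravitational potential energy has units kg·m²/s².

Answer: gravitational potential energy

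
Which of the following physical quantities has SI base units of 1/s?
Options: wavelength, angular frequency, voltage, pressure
Checking the SI base units of each option:
  wavelength (λ = v/f): m  ✗
  angular frequency (ω = 2πf): 1/s  ✓ matches
  voltage (V = IR): kg·m²/(s³·A)  ✗
  pressure (P = F/A): kg/(m·s²)  ✗

Only angular frequency has units 1/s.

Answer: angular frequency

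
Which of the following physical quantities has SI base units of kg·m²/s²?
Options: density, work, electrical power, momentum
Checking the SI base units of each option:
  density (ρ = m/V): kg/m³  ✗
  work (W = Fd): kg·m²/s²  ✓ matches
  electrical power (P = IV): kg·m²/s³  ✗
  momentum (p = mv): kg·m/s  ✗

Only work has units kg·m²/s².

Answer: work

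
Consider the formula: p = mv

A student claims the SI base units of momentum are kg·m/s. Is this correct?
Units of each symbol in p = mv:
  m (mass): kg
  v (velocity): m/s

Multiplying the contributions: [kg] · [m/s]
Adding exponents of each base unit: kg: 1, m: 1, s: -1
SI base units of momentum: kg·m/s

The claimed units kg·m/s match the derived units, so the claim is correct.

Answer: Yes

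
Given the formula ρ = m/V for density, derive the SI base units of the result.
Units of each symbol in ρ = m/V:
  m (mass): kg
  V (volume): m³  → in the denominator, contributes 1/m³

Multiplying the contributions: [kg] · [1/m³]
Adding exponents of each base unit: kg: 1, m: -3
SI base units of density: kg/m³

Answer: kg/m³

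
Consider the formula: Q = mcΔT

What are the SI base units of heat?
Units of each symbol in Q = mcΔT:
  m (mass): kg
  c (specific heat capacity, in J/(kg·K)): m²/(s²·K)
  ΔT (temperature change): K

Multiplying the contributions: [kg] · [m²/(s²·K)] · [K]
Adding exponents of each base unit: kg: 1, m: 2, s: -2
SI base units of heat: kg·m²/s²

Answer: kg·m²/s²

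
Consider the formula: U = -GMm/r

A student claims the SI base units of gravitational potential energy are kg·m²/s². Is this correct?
Units of each symbol in U = -GMm/r:
  G (gravitational constant): m³/(kg·s²)
  M (mass): kg
  m (mass): kg
  r (distance): m  → in the denominator, contributes 1/m
  The minus sign does not affect the units.

Multiplying the contributions: [m³/(kg·s²)] · [kg] · [kg] · [1/m]
Adding exponents of each base unit: kg: 1, m: 2, s: -2
SI base units of gravitational potential energy: kg·m²/s²

The claimed units kg·m²/s² match the derived units, so the claim is correct.

Answer: Yes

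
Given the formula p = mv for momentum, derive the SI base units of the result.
Units of each symbol in p = mv:
  m (mass): kg
  v (velocity): m/s

Multiplying the contributions: [kg] · [m/s]
Adding exponents of each base unit: kg: 1, m: 1, s: -1
SI base units of momentum: kg·m/s

Answer: kg·m/s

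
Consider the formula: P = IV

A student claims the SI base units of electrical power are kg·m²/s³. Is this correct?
Units of each symbol in P = IV:
  I (current): A
  V (voltage, in volts): kg·m²/(s³·A)

Multiplying the contributions: [A] · [kg·m²/(s³·A)]
Adding exponents of each base unit: kg: 1, m: 2, s: -3
SI base units of electrical power: kg·m²/s³

The claimed units kg·m²/s³ match the derived units, so the claim is correct.

Answer: Yes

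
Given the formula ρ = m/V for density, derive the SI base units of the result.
Units of each symbol in ρ = m/V:
  m (mass): kg
  V (volume): m³  → in the denominator, contributes 1/m³

Multiplying the contributions: [kg] · [1/m³]
Adding exponents of each base unit: kg: 1, m: -3
SI base units of density: kg/m³

Answer: kg/m³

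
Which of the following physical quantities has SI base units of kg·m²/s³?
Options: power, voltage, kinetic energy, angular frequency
Checking the SI base units of each option:
  power (P = W/t): kg·m²/s³  ✓ matches
  voltage (V = IR): kg·m²/(s³·A)  ✗
  kinetic energy (E = ½mv²): kg·m²/s²  ✗
  angular frequency (ω = 2πf): 1/s  ✗

Only power has units kg·m²/s³.

Answer: power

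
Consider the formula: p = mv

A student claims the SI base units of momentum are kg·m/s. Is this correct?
Units of each symbol in p = mv:
  m (mass): kg
  v (velocity): m/s

Multiplying the contributions: [kg] · [m/s]
Adding exponents of each base unit: kg: 1, m: 1, s: -1
SI base units of momentum: kg·m/s

The claimed units kg·m/s match the derived units, so the claim is correct.

Answer: Yes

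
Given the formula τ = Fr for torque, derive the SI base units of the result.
Units of each symbol in τ = Fr:
  F (force): kg·m/s²
  r (lever arm): m

Multiplying the contributions: [kg·m/s²] · [m]
Adding exponents of each base unit: kg: 1, m: 2, s: -2
SI base units of torque: kg·m²/s²

Answer: kg·m²/s²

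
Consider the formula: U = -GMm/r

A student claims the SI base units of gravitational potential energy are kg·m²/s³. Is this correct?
Units of each symbol in U = -GMm/r:
  G (gravitational constant): m³/(kg·s²)
  M (mass): kg
  m (mass): kg
  r (distance): m  → in the denominator, contributes 1/m
  The minus sign does not affect the units.

Multiplying the contributions: [m³/(kg·s²)] · [kg] · [kg] · [1/m]
Adding exponents of each base unit: kg: 1, m: 2, s: -2
SI base units of gravitational potential energy: kg·m²/s²

The claimed units kg·m²/s³ (exponents kg: 1, m: 2, s: -3) do not match the derived units kg·m²/s² (exponents kg: 1, m: 2, s: -2), so the claim is incorrect.

Answer: No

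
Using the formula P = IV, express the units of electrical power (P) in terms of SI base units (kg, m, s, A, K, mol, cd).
Units of each symbol in P = IV:
  I (current): A
  V (voltage, in volts): kg·m²/(s³·A)

Multiplying the contributions: [A] · [kg·m²/(s³·A)]
Adding exponents of each base unit: kg: 1, m: 2, s: -3
SI base units of electrical power: kg·m²/s³

Answer: kg·m²/s³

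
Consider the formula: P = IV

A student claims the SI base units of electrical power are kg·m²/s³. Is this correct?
Units of each symbol in P = IV:
  I (current): A
  V (voltage, in volts): kg·m²/(s³·A)

Multiplying the contributions: [A] · [kg·m²/(s³·A)]
Adding exponents of each base unit: kg: 1, m: 2, s: -3
SI base units of electrical power: kg·m²/s³

The claimed units kg·m²/s³ match the derived units, so the claim is correct.

Answer: Yes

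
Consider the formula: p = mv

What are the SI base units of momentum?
Units of each symbol in p = mv:
  m (mass): kg
  v (velocity): m/s

Multiplying the contributions: [kg] · [m/s]
Adding exponents of each base unit: kg: 1, m: 1, s: -1
SI base units of momentum: kg·m/s

Answer: kg·m/s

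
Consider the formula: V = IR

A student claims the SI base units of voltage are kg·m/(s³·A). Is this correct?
Units of each symbol in V = IR:
  I (current): A
  R (resistance, in ohms): kg·m²/(s³·A²)

Multiplying the contributions: [A] · [kg·m²/(s³·A²)]
Adding exponents of each base unit: kg: 1, m: 2, s: -3, A: -1
SI base units of voltage: kg·m²/(s³·A)

The claimed units kg·m/(s³·A) (exponents kg: 1, m: 1, s: -3, A: -1) do not match the derived units kg·m²/(s³·A) (exponents kg: 1, m: 2, s: -3, A: -1), so the claim is incorrect.

Answer: No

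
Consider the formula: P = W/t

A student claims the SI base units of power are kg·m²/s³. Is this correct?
Units of each symbol in P = W/t:
  W (work): kg·m²/s²
  t (time): s  → in the denominator, contributes 1/s

Multiplying the contributions: [kg·m²/s²] · [1/s]
Adding exponents of each base unit: kg: 1, m: 2, s: -3
SI base units of power: kg·m²/s³

The claimed units kg·m²/s³ match the derived units, so the claim is correct.

Answer: Yes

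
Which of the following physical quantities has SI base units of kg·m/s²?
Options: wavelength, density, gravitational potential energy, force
Checking the SI base units of each option:
  wavelength (λ = v/f): m  ✗
  density (ρ = m/V): kg/m³  ✗
  gravitational potential energy (U = -GMm/r): kg·m²/s²  ✗
  force (F = ma): kg·m/s²  ✓ matches

Only force has units kg·m/s².

Answer: force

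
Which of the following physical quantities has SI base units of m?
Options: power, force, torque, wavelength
Checking the SI base units of each option:
  power (P = W/t): kg·m²/s³  ✗
  force (F = ma): kg·m/s²  ✗
  torque (τ = Fr): kg·m²/s²  ✗
  wavelength (λ = v/f): m  ✓ matches

Only wavelength has units m.

Answer: wavelength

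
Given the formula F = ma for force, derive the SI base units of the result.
Units of each symbol in F = ma:
  m (mass): kg
  a (acceleration): m/s²

Multiplying the contributions: [kg] · [m/s²]
Adding exponents of each base unit: kg: 1, m: 1, s: -2
SI base units of force: kg·m/s²

Answer: kg·m/s²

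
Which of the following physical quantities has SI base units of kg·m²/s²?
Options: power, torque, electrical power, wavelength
Checking the SI base units of each option:
  power (P = W/t): kg·m²/s³  ✗
  torque (τ = Fr): kg·m²/s²  ✓ matches
  electrical power (P = IV): kg·m²/s³  ✗
  wavelength (λ = v/f): m  ✗

Only torque has units kg·m²/s².

Answer: torque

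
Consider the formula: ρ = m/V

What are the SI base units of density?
Units of each symbol in ρ = m/V:
  m (mass): kg
  V (volume): m³  → in the denominator, contributes 1/m³

Multiplying the contributions: [kg] · [1/m³]
Adding exponents of each base unit: kg: 1, m: -3
SI base units of density: kg/m³

Answer: kg/m³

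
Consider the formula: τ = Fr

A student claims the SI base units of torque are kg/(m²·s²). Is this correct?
Units of each symbol in τ = Fr:
  F (force): kg·m/s²
  r (lever arm): m

Multiplying the contributions: [kg·m/s²] · [m]
Adding exponents of each base unit: kg: 1, m: 2, s: -2
SI base units of torque: kg·m²/s²

The claimed units kg/(m²·s²) (exponents kg: 1, m: -2, s: -2) do not match the derived units kg·m²/s² (exponents kg: 1, m: 2, s: -2), so the claim is incorrect.

Answer: No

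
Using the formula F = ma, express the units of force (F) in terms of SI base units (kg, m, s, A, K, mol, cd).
Units of each symbol in F = ma:
  m (mass): kg
  a (acceleration): m/s²

Multiplying the contributions: [kg] · [m/s²]
Adding exponents of each base unit: kg: 1, m: 1, s: -2
SI base units of force: kg·m/s²

Answer: kg·m/s²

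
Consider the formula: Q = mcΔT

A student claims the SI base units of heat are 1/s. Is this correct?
Units of each symbol in Q = mcΔT:
  m (mass): kg
  c (specific heat capacity, in J/(kg·K)): m²/(s²·K)
  ΔT (temperature change): K

Multiplying the contributions: [kg] · [m²/(s²·K)] · [K]
Adding exponents of each base unit: kg: 1, m: 2, s: -2
SI base units of heat: kg·m²/s²

The claimed units 1/s (exponents s: -1) do not match the derived units kg·m²/s² (exponents kg: 1, m: 2, s: -2), so the claim is incorrect.

Answer: No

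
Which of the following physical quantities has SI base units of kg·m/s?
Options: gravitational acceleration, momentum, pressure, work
Checking the SI base units of each option:
  gravitational acceleration (g = GM/r²): m/s²  ✗
  momentum (p = mv): kg·m/s  ✓ matches
  pressure (P = F/A): kg/(m·s²)  ✗
  work (W = Fd): kg·m²/s²  ✗

Only momentum has units kg·m/s.

Answer: momentum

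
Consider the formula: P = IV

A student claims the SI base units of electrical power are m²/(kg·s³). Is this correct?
Units of each symbol in P = IV:
  I (current): A
  V (voltage, in volts): kg·m²/(s³·A)

Multiplying the contributions: [A] · [kg·m²/(s³·A)]
Adding exponents of each base unit: kg: 1, m: 2, s: -3
SI base units of electrical power: kg·m²/s³

The claimed units m²/(kg·s³) (exponents kg: -1, m: 2, s: -3) do not match the derived units kg·m²/s³ (exponents kg: 1, m: 2, s: -3), so the claim is incorrect.

Answer: No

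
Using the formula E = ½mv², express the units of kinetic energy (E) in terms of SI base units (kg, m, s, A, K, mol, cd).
Units of each symbol in E = ½mv²:
  m (mass): kg
  v (speed): m/s  → to the power 2, contributes m²/s²
  The factor ½ is dimensionless.

Multiplying the contributions: [kg] · [m²/s²]
Adding exponents of each base unit: kg: 1, m: 2, s: -2
SI base units of kinetic energy: kg·m²/s²

Answer: kg·m²/s²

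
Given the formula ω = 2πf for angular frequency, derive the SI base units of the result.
Units of each symbol in ω = 2πf:
  f (frequency): 1/s
  The factor 2π is dimensionless.

Multiplying the contributions: [1/s]
Adding exponents of each base unit: s: -1
SI base units of angular frequency: 1/s

Answer: 1/s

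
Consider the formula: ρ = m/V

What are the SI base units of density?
Units of each symbol in ρ = m/V:
  m (mass): kg
  V (volume): m³  → in the denominator, contributes 1/m³

Multiplying the contributions: [kg] · [1/m³]
Adding exponents of each base unit: kg: 1, m: -3
SI base units of density: kg/m³

Answer: kg/m³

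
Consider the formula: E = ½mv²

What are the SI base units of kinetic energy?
Units of each symbol in E = ½mv²:
  m (mass): kg
  v (speed): m/s  → to the power 2, contributes m²/s²
  The factor ½ is dimensionless.

Multiplying the contributions: [kg] · [m²/s²]
Adding exponents of each base unit: kg: 1, m: 2, s: -2
SI base units of kinetic energy: kg·m²/s²

Answer: kg·m²/s²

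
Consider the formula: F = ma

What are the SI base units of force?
Units of each symbol in F = ma:
  m (mass): kg
  a (acceleration): m/s²

Multiplying the contributions: [kg] · [m/s²]
Adding exponents of each base unit: kg: 1, m: 1, s: -2
SI base units of force: kg·m/s²

Answer: kg·m/s²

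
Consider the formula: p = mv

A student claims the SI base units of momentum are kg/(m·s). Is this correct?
Units of each symbol in p = mv:
  m (mass): kg
  v (velocity): m/s

Multiplying the contributions: [kg] · [m/s]
Adding exponents of each base unit: kg: 1, m: 1, s: -1
SI base units of momentum: kg·m/s

The claimed units kg/(m·s) (exponents kg: 1, m: -1, s: -1) do not match the derived units kg·m/s (exponents kg: 1, m: 1, s: -1), so the claim is incorrect.

Answer: No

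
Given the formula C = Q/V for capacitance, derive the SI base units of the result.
Units of each symbol in C = Q/V:
  Q (charge, in coulombs): s·A
  V (voltage, in volts): kg·m²/(s³·A)  → in the denominator, contributes s³·A/(kg·m²)

Multiplying the contributions: [s·A] · [s³·A/(kg·m²)]
Adding exponents of each base unit: kg: -1, m: -2, s: 4, A: 2
SI base units of capacitance: s⁴·A²/(kg·m²)

Answer: s⁴·A²/(kg·m²)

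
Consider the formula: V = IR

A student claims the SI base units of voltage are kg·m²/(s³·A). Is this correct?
Units of each symbol in V = IR:
  I (current): A
  R (resistance, in ohms): kg·m²/(s³·A²)

Multiplying the contributions: [A] · [kg·m²/(s³·A²)]
Adding exponents of each base unit: kg: 1, m: 2, s: -3, A: -1
SI base units of voltage: kg·m²/(s³·A)

The claimed units kg·m²/(s³·A) match the derived units, so the claim is correct.

Answer: Yes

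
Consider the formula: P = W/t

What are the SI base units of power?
Units of each symbol in P = W/t:
  W (work): kg·m²/s²
  t (time): s  → in the denominator, contributes 1/s

Multiplying the contributions: [kg·m²/s²] · [1/s]
Adding exponents of each base unit: kg: 1, m: 2, s: -3
SI base units of power: kg·m²/s³

Answer: kg·m²/s³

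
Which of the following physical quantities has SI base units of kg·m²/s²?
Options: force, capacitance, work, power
Checking the SI base units of each option:
  force (F = ma): kg·m/s²  ✗
  capacitance (C = Q/V): s⁴·A²/(kg·m²)  ✗
  work (W = Fd): kg·m²/s²  ✓ matches
  power (P = W/t): kg·m²/s³  ✗

Only work has units kg·m²/s².

Answer: work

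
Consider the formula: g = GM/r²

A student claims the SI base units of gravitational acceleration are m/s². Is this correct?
Units of each symbol in g = GM/r²:
  G (gravitational constant): m³/(kg·s²)
  M (mass): kg
  r (distance): m  → to the power 2 in the denominator, contributes 1/m²

Multiplying the contributions: [m³/(kg·s²)] · [kg] · [1/m²]
Adding exponents of each base unit: m: 1, s: -2
SI base units of gravitational acceleration: m/s²

The claimed units m/s² match the derived units, so the claim is correct.

Answer: Yes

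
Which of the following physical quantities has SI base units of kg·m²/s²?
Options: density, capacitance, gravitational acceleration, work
Checking the SI base units of each option:
  density (ρ = m/V): kg/m³  ✗
  capacitance (C = Q/V): s⁴·A²/(kg·m²)  ✗
  gravitational acceleration (g = GM/r²): m/s²  ✗
  work (W = Fd): kg·m²/s²  ✓ matches

Only work has units kg·m²/s².

Answer: work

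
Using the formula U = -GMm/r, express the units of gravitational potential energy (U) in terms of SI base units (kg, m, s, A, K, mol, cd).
Units of each symbol in U = -GMm/r:
  G (gravitational constant): m³/(kg·s²)
  M (mass): kg
  m (mass): kg
  r (distance): m  → in the denominator, contributes 1/m
  The minus sign does not affect the units.

Multiplying the contributions: [m³/(kg·s²)] · [kg] · [kg] · [1/m]
Adding exponents of each base unit: kg: 1, m: 2, s: -2
SI base units of gravitational potential energy: kg·m²/s²

Answer: kg·m²/s²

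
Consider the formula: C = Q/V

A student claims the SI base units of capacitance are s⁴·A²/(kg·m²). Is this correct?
Units of each symbol in C = Q/V:
  Q (charge, in coulombs): s·A
  V (voltage, in volts): kg·m²/(s³·A)  → in the denominator, contributes s³·A/(kg·m²)

Multiplying the contributions: [s·A] · [s³·A/(kg·m²)]
Adding exponents of each base unit: kg: -1, m: -2, s: 4, A: 2
SI base units of capacitance: s⁴·A²/(kg·m²)

The claimed units s⁴·A²/(kg·m²) match the derived units, so the claim is correct.

Answer: Yes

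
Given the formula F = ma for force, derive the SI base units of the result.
Units of each symbol in F = ma:
  m (mass): kg
  a (acceleration): m/s²

Multiplying the contributions: [kg] · [m/s²]
Adding exponents of each base unit: kg: 1, m: 1, s: -2
SI base units of force: kg·m/s²

Answer: kg·m/s²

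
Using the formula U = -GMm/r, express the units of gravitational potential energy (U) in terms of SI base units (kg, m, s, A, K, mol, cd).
Units of each symbol in U = -GMm/r:
  G (gravitational constant): m³/(kg·s²)
  M (mass): kg
  m (mass): kg
  r (distance): m  → in the denominator, contributes 1/m
  The minus sign does not affect the units.

Multiplying the contributions: [m³/(kg·s²)] · [kg] · [kg] · [1/m]
Adding exponents of each base unit: kg: 1, m: 2, s: -2
SI base units of gravitational potential energy: kg·m²/s²

Answer: kg·m²/s²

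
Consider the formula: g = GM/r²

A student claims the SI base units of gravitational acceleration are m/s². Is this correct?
Units of each symbol in g = GM/r²:
  G (gravitational constant): m³/(kg·s²)
  M (mass): kg
  r (distance): m  → to the power 2 in the denominator, contributes 1/m²

Multiplying the contributions: [m³/(kg·s²)] · [kg] · [1/m²]
Adding exponents of each base unit: m: 1, s: -2
SI base units of gravitational acceleration: m/s²

The claimed units m/s² match the derived units, so the claim is correct.

Answer: Yes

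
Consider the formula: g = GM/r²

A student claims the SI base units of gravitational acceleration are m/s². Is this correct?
Units of each symbol in g = GM/r²:
  G (gravitational constant): m³/(kg·s²)
  M (mass): kg
  r (distance): m  → to the power 2 in the denominator, contributes 1/m²

Multiplying the contributions: [m³/(kg·s²)] · [kg] · [1/m²]
Adding exponents of each base unit: m: 1, s: -2
SI base units of gravitational acceleration: m/s²

The claimed units m/s² match the derived units, so the claim is correct.

Answer: Yes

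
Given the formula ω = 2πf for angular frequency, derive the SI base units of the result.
Units of each symbol in ω = 2πf:
  f (frequency): 1/s
  The factor 2π is dimensionless.

Multiplying the contributions: [1/s]
Adding exponents of each base unit: s: -1
SI base units of angular frequency: 1/s

Answer: 1/s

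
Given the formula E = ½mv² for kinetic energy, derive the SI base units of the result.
Units of each symbol in E = ½mv²:
  m (mass): kg
  v (speed): m/s  → to the power 2, contributes m²/s²
  The factor ½ is dimensionless.

Multiplying the contributions: [kg] · [m²/s²]
Adding exponents of each base unit: kg: 1, m: 2, s: -2
SI base units of kinetic energy: kg·m²/s²

Answer: kg·m²/s²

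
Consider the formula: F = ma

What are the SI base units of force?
Units of each symbol in F = ma:
  m (mass): kg
  a (acceleration): m/s²

Multiplying the contributions: [kg] · [m/s²]
Adding exponents of each base unit: kg: 1, m: 1, s: -2
SI base units of force: kg·m/s²

Answer: kg·m/s²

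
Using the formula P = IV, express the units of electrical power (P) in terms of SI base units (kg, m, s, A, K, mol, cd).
Units of each symbol in P = IV:
  I (current): A
  V (voltage, in volts): kg·m²/(s³·A)

Multiplying the contributions: [A] · [kg·m²/(s³·A)]
Adding exponents of each base unit: kg: 1, m: 2, s: -3
SI base units of electrical power: kg·m²/s³

Answer: kg·m²/s³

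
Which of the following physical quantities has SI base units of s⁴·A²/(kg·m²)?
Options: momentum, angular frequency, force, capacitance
Checking the SI base units of each option:
  momentum (p = mv): kg·m/s  ✗
  angular frequency (ω = 2πf): 1/s  ✗
  force (F = ma): kg·m/s²  ✗
  capacitance (C = Q/V): s⁴·A²/(kg·m²)  ✓ matches

Only capacitance has units s⁴·A²/(kg·m²).

Answer: capacitance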